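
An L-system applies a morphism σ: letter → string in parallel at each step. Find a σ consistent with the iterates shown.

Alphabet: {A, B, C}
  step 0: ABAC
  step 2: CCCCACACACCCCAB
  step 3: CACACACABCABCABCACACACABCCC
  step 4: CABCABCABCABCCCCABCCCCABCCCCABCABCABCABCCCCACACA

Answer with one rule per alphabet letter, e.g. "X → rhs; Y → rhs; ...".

  step 3 ⇒ step 4: CACACACABCABCABCACACACABCCC ⇒ CA·B·CA·B·CA·B·CA·B·CCC·CA·B·CCC·CA·B·CCC·CA·B·CA·B·CA·B·CA·B·CCC·CA·CA·CA
    A ↦ B
    B ↦ CCC
    C ↦ CA

A->B, B->CCC, C->CA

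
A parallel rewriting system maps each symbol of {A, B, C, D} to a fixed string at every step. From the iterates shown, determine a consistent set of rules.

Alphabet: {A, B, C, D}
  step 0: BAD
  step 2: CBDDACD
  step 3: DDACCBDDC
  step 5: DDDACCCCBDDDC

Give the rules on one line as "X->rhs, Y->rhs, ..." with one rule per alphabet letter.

A->BD, B->DA, C->D, D->C

  step 2 ⇒ step 3: CBDDACD ⇒ D·DA·C·C·BD·D·C
    A ↦ BD
    B ↦ DA
    C ↦ D
    D ↦ C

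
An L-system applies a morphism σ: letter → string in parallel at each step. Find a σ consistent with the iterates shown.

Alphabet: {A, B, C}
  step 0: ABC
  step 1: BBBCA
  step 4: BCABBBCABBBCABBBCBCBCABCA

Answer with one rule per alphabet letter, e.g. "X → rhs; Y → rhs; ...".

A->BB, B->BC, C->A

  step 0 ⇒ step 1: ABC ⇒ BB·BC·A
    A ↦ BB
    B ↦ BC
    C ↦ A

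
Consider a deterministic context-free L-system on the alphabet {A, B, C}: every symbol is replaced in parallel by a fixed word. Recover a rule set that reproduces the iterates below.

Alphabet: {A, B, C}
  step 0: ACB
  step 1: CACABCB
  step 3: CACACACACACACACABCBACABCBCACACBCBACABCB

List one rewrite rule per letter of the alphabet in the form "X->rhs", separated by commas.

  step 0 ⇒ step 1: ACB ⇒ C·ACA·BCB
    A ↦ C
    B ↦ BCB
    C ↦ ACA

A->C, B->BCB, C->ACA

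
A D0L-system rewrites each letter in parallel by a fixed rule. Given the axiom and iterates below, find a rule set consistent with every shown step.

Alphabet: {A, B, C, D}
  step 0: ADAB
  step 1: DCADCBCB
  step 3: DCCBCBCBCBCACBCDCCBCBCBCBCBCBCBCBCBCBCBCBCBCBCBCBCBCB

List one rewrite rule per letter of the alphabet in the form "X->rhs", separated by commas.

  step 0 ⇒ step 1: ADAB ⇒ DC·A·DC·BCB
    A ↦ DC
    B ↦ BCB
    D ↦ A
    C ↦ CBC  (constrained at step 1)

A->DC, B->BCB, C->CBC, D->A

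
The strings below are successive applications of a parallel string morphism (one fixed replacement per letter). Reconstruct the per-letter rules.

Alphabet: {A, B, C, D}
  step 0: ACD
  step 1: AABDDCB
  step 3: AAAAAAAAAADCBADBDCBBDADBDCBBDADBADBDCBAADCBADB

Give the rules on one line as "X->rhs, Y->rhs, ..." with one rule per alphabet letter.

A->AA, B->ADB, C->BD, D->DCB

  step 0 ⇒ step 1: ACD ⇒ AA·BD·DCB
    A ↦ AA
    C ↦ BD
    D ↦ DCB
    B ↦ ADB  (constrained at step 1)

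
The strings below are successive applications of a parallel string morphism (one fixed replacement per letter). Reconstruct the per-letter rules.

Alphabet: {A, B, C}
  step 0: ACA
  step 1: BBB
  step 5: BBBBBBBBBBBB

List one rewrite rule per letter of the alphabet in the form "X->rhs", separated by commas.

  step 0 ⇒ step 1: ACA ⇒ B·B·B
    A ↦ B
    C ↦ B
    B ↦ CA  (constrained at step 1)

A->B, B->CA, C->B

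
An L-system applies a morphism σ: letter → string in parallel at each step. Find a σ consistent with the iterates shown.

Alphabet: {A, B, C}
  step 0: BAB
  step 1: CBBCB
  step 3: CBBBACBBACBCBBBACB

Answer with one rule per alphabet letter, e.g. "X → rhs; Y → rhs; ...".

A->B, B->CB, C->BA

  step 0 ⇒ step 1: BAB ⇒ CB·B·CB
    A ↦ B
    B ↦ CB
    C ↦ BA  (constrained at step 1)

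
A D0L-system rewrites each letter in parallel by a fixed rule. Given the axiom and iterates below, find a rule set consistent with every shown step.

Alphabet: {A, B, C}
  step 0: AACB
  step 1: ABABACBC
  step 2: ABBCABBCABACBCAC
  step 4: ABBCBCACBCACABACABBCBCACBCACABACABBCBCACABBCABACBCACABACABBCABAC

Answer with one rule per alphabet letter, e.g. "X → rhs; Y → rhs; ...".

A->AB, B->BC, C->AC

  step 1 ⇒ step 2: ABABACBC ⇒ AB·BC·AB·BC·AB·AC·BC·AC
    A ↦ AB
    B ↦ BC
    C ↦ AC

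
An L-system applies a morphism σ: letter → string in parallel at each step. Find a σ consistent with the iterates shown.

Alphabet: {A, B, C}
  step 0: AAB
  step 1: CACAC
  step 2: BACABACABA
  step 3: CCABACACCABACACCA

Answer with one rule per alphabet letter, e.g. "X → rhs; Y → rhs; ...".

A->CA, B->C, C->BA

  step 2 ⇒ step 3: BACABACABA ⇒ C·CA·BA·CA·C·CA·BA·CA·C·CA
    A ↦ CA
    B ↦ C
    C ↦ BA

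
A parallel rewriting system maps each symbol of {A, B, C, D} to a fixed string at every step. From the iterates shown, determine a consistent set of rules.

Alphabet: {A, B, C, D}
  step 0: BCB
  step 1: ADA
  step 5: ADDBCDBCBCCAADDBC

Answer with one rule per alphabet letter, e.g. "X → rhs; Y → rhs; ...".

A->BC, B->A, C->D, D->CA

  step 0 ⇒ step 1: BCB ⇒ A·D·A
    B ↦ A
    C ↦ D
    A ↦ BC  (constrained at step 1)
    D ↦ CA  (constrained at step 1)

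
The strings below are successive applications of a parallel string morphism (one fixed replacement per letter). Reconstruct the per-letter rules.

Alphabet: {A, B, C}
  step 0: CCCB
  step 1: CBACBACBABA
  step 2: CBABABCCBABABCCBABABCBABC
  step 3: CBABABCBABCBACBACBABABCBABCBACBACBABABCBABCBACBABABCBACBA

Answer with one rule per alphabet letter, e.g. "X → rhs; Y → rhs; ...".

  step 2 ⇒ step 3: CBABABCCBABABCCBABABCBABC ⇒ CBA·BA·BC·BA·BC·BA·CBA·CBA·BA·BC·BA·BC·BA·CBA·CBA·BA·BC·BA·BC·BA·CBA·BA·BC·BA·CBA
    A ↦ BC
    B ↦ BA
    C ↦ CBA

A->BC, B->BA, C->CBA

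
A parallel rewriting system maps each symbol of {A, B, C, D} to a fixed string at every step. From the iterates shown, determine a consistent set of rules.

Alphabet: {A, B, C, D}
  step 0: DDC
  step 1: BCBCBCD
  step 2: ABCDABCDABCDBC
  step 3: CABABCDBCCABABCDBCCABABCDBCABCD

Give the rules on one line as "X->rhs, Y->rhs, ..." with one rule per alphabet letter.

  step 2 ⇒ step 3: ABCDABCDABCDBC ⇒ CAB·A·BCD·BC·CAB·A·BCD·BC·CAB·A·BCD·BC·A·BCD
    A ↦ CAB
    B ↦ A
    C ↦ BCD
    D ↦ BC

A->CAB, B->A, C->BCD, D->BC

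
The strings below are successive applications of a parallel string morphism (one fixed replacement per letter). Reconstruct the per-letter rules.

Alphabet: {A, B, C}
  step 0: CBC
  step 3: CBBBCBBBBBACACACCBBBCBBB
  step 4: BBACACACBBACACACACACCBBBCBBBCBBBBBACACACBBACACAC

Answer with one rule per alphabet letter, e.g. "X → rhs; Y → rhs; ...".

  step 3 ⇒ step 4: CBBBCBBBBBACACACCBBBCBBB ⇒ BB·AC·AC·AC·BB·AC·AC·AC·AC·AC·CB·BB·CB·BB·CB·BB·BB·AC·AC·AC·BB·AC·AC·AC
    A ↦ CB
    B ↦ AC
    C ↦ BB

A->CB, B->AC, C->BB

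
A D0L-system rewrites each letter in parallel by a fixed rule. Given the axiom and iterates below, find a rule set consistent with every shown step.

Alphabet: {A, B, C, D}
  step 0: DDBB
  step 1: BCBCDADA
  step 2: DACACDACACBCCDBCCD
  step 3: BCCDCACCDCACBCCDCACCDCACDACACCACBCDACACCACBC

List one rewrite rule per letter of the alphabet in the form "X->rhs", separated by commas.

  step 2 ⇒ step 3: DACACDACACBCCDBCCD ⇒ BC·CD·CAC·CD·CAC·BC·CD·CAC·CD·CAC·DA·CAC·CAC·BC·DA·CAC·CAC·BC
    A ↦ CD
    B ↦ DA
    C ↦ CAC
    D ↦ BC

A->CD, B->DA, C->CAC, D->BC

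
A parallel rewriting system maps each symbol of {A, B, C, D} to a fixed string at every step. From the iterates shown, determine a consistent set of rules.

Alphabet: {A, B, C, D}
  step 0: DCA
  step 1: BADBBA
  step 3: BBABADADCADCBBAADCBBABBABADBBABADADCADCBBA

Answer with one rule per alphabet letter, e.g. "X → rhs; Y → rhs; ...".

A->BBA, B->ADC, C->D, D->BA

  step 0 ⇒ step 1: DCA ⇒ BA·D·BBA
    A ↦ BBA
    C ↦ D
    D ↦ BA
    B ↦ ADC  (constrained at step 1)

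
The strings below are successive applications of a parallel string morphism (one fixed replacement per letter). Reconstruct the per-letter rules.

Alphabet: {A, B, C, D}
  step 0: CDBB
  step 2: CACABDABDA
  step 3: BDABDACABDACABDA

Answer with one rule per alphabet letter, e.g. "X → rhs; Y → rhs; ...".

  step 2 ⇒ step 3: CACABDABDA ⇒ B·DA·B·DA·CA·B·DA·CA·B·DA
    A ↦ DA
    B ↦ CA
    C ↦ B
    D ↦ B

A->DA, B->CA, C->B, D->B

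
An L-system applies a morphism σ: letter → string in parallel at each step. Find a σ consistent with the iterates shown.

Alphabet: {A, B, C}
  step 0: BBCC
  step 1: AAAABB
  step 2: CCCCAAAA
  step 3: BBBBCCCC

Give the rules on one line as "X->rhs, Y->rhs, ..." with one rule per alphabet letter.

A->C, B->AA, C->B

  step 2 ⇒ step 3: CCCCAAAA ⇒ B·B·B·B·C·C·C·C
    A ↦ C
    C ↦ B
  step 0 ⇒ step 1: BBCC ⇒ AA·AA·B·B
    B ↦ AA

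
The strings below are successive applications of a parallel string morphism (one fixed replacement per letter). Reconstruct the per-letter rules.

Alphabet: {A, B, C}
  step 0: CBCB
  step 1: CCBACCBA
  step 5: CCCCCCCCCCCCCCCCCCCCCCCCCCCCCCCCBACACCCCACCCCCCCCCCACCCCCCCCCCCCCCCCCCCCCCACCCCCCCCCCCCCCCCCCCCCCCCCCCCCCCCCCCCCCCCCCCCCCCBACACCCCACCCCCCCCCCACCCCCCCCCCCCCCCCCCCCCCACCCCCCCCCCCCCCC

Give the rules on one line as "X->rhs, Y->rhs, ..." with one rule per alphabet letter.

  step 0 ⇒ step 1: CBCB ⇒ CC·BA·CC·BA
    B ↦ BA
    C ↦ CC
    A ↦ CAC  (constrained at step 1)

A->CAC, B->BA, C->CC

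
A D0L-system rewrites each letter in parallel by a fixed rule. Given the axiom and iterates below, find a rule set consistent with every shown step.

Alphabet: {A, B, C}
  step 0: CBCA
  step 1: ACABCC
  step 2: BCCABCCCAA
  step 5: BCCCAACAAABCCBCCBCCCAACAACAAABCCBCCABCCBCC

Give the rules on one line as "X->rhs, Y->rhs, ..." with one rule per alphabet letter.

  step 1 ⇒ step 2: ACABCC ⇒ BCC·A·BCC·C·A·A
    A ↦ BCC
    B ↦ C
    C ↦ A

A->BCC, B->C, C->A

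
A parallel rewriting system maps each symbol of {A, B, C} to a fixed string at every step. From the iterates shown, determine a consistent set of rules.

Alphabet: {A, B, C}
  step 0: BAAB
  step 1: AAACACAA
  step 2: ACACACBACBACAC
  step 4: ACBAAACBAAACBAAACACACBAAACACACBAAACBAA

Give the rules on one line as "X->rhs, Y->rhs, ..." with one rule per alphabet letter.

A->AC, B->AA, C->B

  step 1 ⇒ step 2: AAACACAA ⇒ AC·AC·AC·B·AC·B·AC·AC
    A ↦ AC
    C ↦ B
  step 0 ⇒ step 1: BAAB ⇒ AA·AC·AC·AA
    B ↦ AA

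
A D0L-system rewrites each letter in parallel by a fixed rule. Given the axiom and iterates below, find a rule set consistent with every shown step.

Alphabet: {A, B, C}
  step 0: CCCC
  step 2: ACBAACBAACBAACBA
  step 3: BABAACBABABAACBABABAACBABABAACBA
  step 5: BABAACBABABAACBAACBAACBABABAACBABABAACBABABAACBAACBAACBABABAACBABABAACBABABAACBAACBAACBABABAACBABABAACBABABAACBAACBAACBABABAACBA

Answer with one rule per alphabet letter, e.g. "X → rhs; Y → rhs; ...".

A->BA, B->AC, C->BA

  step 2 ⇒ step 3: ACBAACBAACBAACBA ⇒ BA·BA·AC·BA·BA·BA·AC·BA·BA·BA·AC·BA·BA·BA·AC·BA
    A ↦ BA
    B ↦ AC
    C ↦ BA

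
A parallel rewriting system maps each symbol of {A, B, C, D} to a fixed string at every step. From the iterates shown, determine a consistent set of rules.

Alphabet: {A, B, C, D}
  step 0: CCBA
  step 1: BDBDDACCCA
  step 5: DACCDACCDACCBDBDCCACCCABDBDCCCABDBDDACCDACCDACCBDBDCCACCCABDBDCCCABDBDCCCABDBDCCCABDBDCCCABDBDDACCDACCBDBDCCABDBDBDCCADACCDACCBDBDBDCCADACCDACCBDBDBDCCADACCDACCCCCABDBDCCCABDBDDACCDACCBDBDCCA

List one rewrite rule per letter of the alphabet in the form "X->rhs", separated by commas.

A->CCA, B->DAC, C->BD, D->C

  step 0 ⇒ step 1: CCBA ⇒ BD·BD·DAC·CCA
    A ↦ CCA
    B ↦ DAC
    C ↦ BD
    D ↦ C  (constrained at step 1)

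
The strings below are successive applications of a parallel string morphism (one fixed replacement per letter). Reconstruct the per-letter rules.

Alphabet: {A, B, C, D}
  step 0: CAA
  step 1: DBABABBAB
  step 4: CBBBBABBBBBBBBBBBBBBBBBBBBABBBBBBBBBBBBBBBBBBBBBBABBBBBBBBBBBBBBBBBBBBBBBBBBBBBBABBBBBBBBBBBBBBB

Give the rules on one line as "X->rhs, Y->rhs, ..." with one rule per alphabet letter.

A->BAB, B->BB, C->DBA, D->CB

  step 0 ⇒ step 1: CAA ⇒ DBA·BAB·BAB
    A ↦ BAB
    C ↦ DBA
    B ↦ BB  (constrained at step 1)
    D ↦ CB  (constrained at step 1)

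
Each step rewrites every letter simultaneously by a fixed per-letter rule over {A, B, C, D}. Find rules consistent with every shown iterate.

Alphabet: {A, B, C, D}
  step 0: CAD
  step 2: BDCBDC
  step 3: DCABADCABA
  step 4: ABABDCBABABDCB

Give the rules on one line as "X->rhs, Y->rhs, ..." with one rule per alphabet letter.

A->B, B->DC, C->A, D->AB

  step 3 ⇒ step 4: DCABADCABA ⇒ AB·A·B·DC·B·AB·A·B·DC·B
    A ↦ B
    B ↦ DC
    C ↦ A
    D ↦ AB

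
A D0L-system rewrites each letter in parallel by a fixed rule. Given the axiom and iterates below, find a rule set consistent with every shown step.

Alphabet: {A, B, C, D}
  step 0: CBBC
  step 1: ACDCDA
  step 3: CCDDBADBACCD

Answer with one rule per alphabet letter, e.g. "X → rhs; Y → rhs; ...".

A->DB, B->CD, C->A, D->C

  step 0 ⇒ step 1: CBBC ⇒ A·CD·CD·A
    B ↦ CD
    C ↦ A
    A ↦ DB  (constrained at step 1)
    D ↦ C  (constrained at step 1)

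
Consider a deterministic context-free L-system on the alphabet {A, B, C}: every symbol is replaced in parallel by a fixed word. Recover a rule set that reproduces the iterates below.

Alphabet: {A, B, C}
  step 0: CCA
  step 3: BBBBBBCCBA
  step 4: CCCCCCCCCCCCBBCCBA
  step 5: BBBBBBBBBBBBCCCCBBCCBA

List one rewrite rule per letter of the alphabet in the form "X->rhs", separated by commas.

  step 4 ⇒ step 5: CCCCCCCCCCCCBBCCBA ⇒ B·B·B·B·B·B·B·B·B·B·B·B·CC·CC·B·B·CC·BA
    A ↦ BA
    B ↦ CC
    C ↦ B

A->BA, B->CC, C->B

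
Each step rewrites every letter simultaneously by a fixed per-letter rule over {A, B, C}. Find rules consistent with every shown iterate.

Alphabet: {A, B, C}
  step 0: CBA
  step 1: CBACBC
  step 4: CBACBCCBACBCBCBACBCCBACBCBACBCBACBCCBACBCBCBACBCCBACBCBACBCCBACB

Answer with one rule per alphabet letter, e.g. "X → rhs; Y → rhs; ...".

A->C, B->ACB, C->CB

  step 0 ⇒ step 1: CBA ⇒ CB·ACB·C
    A ↦ C
    B ↦ ACB
    C ↦ CB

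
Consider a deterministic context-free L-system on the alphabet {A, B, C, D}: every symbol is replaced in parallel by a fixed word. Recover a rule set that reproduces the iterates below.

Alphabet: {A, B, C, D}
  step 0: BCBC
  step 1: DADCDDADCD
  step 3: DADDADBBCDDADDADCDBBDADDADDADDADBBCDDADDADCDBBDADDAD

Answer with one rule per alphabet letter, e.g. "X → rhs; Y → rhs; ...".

A->DC, B->DAD, C->CD, D->BB

  step 0 ⇒ step 1: BCBC ⇒ DAD·CD·DAD·CD
    B ↦ DAD
    C ↦ CD
    A ↦ DC  (constrained at step 1)
    D ↦ BB  (constrained at step 1)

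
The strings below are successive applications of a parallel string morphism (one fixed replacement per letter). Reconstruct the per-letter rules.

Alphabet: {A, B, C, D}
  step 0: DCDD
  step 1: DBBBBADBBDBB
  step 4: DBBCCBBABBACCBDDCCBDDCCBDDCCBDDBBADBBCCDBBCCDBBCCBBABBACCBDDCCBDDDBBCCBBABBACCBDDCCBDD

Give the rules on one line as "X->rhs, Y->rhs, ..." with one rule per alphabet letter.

A->BDD, B->C, C->BBA, D->DBB

  step 0 ⇒ step 1: DCDD ⇒ DBB·BBA·DBB·DBB
    C ↦ BBA
    D ↦ DBB
    A ↦ BDD  (constrained at step 1)
    B ↦ C  (constrained at step 1)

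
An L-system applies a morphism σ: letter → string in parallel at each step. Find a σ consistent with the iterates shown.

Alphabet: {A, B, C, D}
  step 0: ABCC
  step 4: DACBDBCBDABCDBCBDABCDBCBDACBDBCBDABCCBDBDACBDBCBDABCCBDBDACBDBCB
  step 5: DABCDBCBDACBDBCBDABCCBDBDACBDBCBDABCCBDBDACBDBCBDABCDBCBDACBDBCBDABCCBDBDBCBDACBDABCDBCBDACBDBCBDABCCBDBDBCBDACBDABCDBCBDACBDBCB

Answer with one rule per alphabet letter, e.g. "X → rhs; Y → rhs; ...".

  step 4 ⇒ step 5: DACBDBCBDABCDBCBDABCDBCBDACBDBCBDABCCBDBDACBDBCBDABCCBDBDACBDBCB ⇒ DA·BC·DB·CB·DA·CB·DB·CB·DA·BC·CB·DB·DA·CB·DB·CB·DA·BC·CB·DB·DA·CB·DB·CB·DA·BC·DB·CB·DA·CB·DB·CB·DA·BC·CB·DB·DB·CB·DA·CB·DA·BC·DB·CB·DA·CB·DB·CB·DA·BC·CB·DB·DB·CB·DA·CB·DA·BC·DB·CB·DA·CB·DB·CB
    A ↦ BC
    B ↦ CB
    C ↦ DB
    D ↦ DA

A->BC, B->CB, C->DB, D->DA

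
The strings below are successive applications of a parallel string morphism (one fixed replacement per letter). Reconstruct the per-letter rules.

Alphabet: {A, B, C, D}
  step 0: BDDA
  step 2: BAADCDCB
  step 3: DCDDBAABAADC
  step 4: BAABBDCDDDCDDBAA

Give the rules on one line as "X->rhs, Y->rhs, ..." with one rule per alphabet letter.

  step 3 ⇒ step 4: DCDDBAABAADC ⇒ B·AA·B·B·DC·D·D·DC·D·D·B·AA
    A ↦ D
    B ↦ DC
    C ↦ AA
    D ↦ B

A->D, B->DC, C->AA, D->B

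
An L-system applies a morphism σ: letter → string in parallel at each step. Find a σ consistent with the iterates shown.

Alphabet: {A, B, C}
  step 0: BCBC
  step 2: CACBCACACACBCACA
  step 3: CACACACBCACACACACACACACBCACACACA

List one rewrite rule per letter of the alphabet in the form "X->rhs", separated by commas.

  step 2 ⇒ step 3: CACBCACACACBCACA ⇒ CA·CA·CA·CB·CA·CA·CA·CA·CA·CA·CA·CB·CA·CA·CA·CA
    A ↦ CA
    B ↦ CB
    C ↦ CA

A->CA, B->CB, C->CA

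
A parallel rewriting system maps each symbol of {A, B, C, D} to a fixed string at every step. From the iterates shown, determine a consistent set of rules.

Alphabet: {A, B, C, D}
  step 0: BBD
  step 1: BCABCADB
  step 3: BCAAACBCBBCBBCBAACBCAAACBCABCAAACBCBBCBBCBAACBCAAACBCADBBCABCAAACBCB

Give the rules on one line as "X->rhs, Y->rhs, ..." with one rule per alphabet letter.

  step 0 ⇒ step 1: BBD ⇒ BCA·BCA·DB
    B ↦ BCA
    D ↦ DB
    A ↦ BCB  (constrained at step 1)
    C ↦ AAC  (constrained at step 1)

A->BCB, B->BCA, C->AAC, D->DB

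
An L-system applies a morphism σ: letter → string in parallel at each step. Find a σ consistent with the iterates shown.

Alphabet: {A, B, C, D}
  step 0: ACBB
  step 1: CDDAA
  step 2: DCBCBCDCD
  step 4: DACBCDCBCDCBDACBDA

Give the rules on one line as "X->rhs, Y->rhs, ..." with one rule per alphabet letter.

A->CD, B->A, C->D, D->CB

  step 1 ⇒ step 2: CDDAA ⇒ D·CB·CB·CD·CD
    A ↦ CD
    C ↦ D
    D ↦ CB
  step 0 ⇒ step 1: ACBB ⇒ CD·D·A·A
    B ↦ A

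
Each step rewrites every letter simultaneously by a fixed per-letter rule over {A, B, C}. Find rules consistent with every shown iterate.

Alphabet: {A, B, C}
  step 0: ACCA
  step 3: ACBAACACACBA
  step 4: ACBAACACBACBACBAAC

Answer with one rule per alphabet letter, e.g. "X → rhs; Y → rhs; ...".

A->AC, B->A, C->B

  step 3 ⇒ step 4: ACBAACACACBA ⇒ AC·B·A·AC·AC·B·AC·B·AC·B·A·AC
    A ↦ AC
    B ↦ A
    C ↦ B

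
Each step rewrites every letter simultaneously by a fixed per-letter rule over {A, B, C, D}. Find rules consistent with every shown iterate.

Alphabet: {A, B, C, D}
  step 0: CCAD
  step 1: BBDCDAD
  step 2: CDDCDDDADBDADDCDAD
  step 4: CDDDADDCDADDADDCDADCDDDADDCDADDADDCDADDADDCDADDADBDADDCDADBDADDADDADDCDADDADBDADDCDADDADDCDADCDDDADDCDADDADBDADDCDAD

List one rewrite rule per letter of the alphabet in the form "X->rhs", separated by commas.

A->DC, B->CDD, C->B, D->DAD

  step 1 ⇒ step 2: BBDCDAD ⇒ CDD·CDD·DAD·B·DAD·DC·DAD
    A ↦ DC
    B ↦ CDD
    C ↦ B
    D ↦ DAD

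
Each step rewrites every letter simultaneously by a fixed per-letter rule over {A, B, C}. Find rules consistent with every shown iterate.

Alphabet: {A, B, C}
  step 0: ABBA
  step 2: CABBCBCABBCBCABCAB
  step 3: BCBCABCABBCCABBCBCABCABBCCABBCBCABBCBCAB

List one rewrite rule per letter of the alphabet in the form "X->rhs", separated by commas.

  step 2 ⇒ step 3: CABBCBCABBCBCABCAB ⇒ BC·B·CAB·CAB·BC·CAB·BC·B·CAB·CAB·BC·CAB·BC·B·CAB·BC·B·CAB
    A ↦ B
    B ↦ CAB
    C ↦ BC

A->B, B->CAB, C->BC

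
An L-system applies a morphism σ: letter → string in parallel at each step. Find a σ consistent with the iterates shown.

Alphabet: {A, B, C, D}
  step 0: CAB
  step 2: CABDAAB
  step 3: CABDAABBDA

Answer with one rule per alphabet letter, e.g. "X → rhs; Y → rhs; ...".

  step 2 ⇒ step 3: CABDAAB ⇒ CA·B·DA·A·B·B·DA
    A ↦ B
    B ↦ DA
    C ↦ CA
    D ↦ A

A->B, B->DA, C->CA, D->A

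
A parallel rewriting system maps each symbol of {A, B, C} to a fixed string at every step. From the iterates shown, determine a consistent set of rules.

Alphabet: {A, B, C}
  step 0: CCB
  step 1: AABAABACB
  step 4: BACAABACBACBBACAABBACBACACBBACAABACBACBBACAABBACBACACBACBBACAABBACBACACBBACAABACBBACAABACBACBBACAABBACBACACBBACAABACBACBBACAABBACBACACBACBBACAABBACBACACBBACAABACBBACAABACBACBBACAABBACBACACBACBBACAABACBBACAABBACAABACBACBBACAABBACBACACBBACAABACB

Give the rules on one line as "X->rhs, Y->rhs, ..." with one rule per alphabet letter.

  step 0 ⇒ step 1: CCB ⇒ AAB·AAB·ACB
    B ↦ ACB
    C ↦ AAB
    A ↦ BAC  (constrained at step 1)

A->BAC, B->ACB, C->AAB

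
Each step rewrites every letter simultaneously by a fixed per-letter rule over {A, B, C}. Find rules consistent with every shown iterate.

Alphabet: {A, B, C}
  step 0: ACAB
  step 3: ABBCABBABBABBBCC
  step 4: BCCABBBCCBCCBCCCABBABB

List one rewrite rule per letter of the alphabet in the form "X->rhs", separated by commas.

  step 3 ⇒ step 4: ABBCABBABBABBBCC ⇒ B·C·C·ABB·B·C·C·B·C·C·B·C·C·C·ABB·ABB
    A ↦ B
    B ↦ C
    C ↦ ABB

A->B, B->C, C->ABB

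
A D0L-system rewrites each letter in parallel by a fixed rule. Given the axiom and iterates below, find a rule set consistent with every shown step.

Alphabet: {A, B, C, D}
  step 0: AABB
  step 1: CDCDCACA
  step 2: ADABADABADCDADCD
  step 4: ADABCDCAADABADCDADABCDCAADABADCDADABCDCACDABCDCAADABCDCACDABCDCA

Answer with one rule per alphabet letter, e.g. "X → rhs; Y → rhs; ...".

A->CD, B->CA, C->AD, D->AB

  step 1 ⇒ step 2: CDCDCACA ⇒ AD·AB·AD·AB·AD·CD·AD·CD
    A ↦ CD
    C ↦ AD
    D ↦ AB
  step 0 ⇒ step 1: AABB ⇒ CD·CD·CA·CA
    B ↦ CA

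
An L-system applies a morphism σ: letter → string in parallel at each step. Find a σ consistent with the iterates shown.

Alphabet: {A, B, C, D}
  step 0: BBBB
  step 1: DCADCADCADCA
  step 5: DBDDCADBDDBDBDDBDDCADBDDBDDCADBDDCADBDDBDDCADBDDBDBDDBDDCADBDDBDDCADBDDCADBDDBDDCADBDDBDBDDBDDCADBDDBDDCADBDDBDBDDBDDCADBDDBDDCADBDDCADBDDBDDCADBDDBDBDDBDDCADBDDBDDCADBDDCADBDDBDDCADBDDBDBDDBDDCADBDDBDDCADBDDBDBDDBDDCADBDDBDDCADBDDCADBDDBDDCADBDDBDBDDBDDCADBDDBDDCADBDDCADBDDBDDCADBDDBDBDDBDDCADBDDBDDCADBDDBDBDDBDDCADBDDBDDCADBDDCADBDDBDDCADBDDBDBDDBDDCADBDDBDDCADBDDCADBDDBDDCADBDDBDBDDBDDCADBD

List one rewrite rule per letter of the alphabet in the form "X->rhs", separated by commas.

  step 0 ⇒ step 1: BBBB ⇒ DCA·DCA·DCA·DCA
    B ↦ DCA
    A ↦ D  (constrained at step 1)
    C ↦ B  (constrained at step 1)
    D ↦ DBD  (constrained at step 1)

A->D, B->DCA, C->B, D->DBD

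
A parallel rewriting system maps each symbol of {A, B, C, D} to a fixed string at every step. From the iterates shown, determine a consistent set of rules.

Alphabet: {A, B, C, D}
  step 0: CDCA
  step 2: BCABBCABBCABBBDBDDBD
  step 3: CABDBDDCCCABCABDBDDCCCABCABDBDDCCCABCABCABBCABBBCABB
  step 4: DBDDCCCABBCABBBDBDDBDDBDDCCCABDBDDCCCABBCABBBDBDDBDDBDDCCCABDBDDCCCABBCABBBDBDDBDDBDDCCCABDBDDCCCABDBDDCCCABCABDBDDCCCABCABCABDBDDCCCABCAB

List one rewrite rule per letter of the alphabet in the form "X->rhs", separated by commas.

  step 3 ⇒ step 4: CABDBDDCCCABCABDBDDCCCABCABDBDDCCCABCABCABBCABBBCABB ⇒ DBD·DCC·CAB·B·CAB·B·B·DBD·DBD·DBD·DCC·CAB·DBD·DCC·CAB·B·CAB·B·B·DBD·DBD·DBD·DCC·CAB·DBD·DCC·CAB·B·CAB·B·B·DBD·DBD·DBD·DCC·CAB·DBD·DCC·CAB·DBD·DCC·CAB·CAB·DBD·DCC·CAB·CAB·CAB·DBD·DCC·CAB·CAB
    A ↦ DCC
    B ↦ CAB
    C ↦ DBD
    D ↦ B

A->DCC, B->CAB, C->DBD, D->B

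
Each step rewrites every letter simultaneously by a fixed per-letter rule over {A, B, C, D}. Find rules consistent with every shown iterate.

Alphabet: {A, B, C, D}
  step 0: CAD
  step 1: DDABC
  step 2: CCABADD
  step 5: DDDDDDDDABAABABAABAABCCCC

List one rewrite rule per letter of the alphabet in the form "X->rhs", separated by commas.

  step 1 ⇒ step 2: DDABC ⇒ C·C·AB·A·DD
    A ↦ AB
    B ↦ A
    C ↦ DD
    D ↦ C

A->AB, B->A, C->DD, D->C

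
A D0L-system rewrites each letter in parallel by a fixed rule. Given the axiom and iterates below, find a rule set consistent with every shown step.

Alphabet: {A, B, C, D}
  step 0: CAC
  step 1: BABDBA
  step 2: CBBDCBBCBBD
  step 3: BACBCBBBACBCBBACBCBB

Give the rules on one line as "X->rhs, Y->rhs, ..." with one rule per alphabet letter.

A->BD, B->CB, C->BA, D->B

  step 2 ⇒ step 3: CBBDCBBCBBD ⇒ BA·CB·CB·B·BA·CB·CB·BA·CB·CB·B
    B ↦ CB
    C ↦ BA
    D ↦ B
  step 0 ⇒ step 1: CAC ⇒ BA·BD·BA
    A ↦ BD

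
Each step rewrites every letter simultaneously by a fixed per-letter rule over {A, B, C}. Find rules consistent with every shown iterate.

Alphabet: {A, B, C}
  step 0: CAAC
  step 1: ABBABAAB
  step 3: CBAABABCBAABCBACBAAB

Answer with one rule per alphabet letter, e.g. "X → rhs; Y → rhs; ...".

A->BA, B->C, C->AB

  step 0 ⇒ step 1: CAAC ⇒ AB·BA·BA·AB
    A ↦ BA
    C ↦ AB
    B ↦ C  (constrained at step 1)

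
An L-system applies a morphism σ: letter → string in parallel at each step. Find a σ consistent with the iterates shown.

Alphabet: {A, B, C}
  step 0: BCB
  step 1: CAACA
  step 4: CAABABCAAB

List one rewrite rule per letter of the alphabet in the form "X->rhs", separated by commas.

A->B, B->CA, C->A

  step 0 ⇒ step 1: BCB ⇒ CA·A·CA
    B ↦ CA
    C ↦ A
    A ↦ B  (constrained at step 1)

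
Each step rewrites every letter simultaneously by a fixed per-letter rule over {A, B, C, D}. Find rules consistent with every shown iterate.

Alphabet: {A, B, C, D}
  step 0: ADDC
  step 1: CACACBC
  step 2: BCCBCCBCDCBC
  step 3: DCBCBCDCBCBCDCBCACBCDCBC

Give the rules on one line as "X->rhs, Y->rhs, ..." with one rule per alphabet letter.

A->C, B->DC, C->BC, D->AC

  step 2 ⇒ step 3: BCCBCCBCDCBC ⇒ DC·BC·BC·DC·BC·BC·DC·BC·AC·BC·DC·BC
    B ↦ DC
    C ↦ BC
    D ↦ AC
  step 0 ⇒ step 1: ADDC ⇒ C·AC·AC·BC
    A ↦ C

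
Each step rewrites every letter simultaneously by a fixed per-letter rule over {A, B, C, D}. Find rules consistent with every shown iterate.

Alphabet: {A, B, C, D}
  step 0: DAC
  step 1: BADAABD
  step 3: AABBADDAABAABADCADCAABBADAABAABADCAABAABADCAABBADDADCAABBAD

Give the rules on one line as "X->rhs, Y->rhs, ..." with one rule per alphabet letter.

  step 0 ⇒ step 1: DAC ⇒ BAD·AAB·D
    A ↦ AAB
    C ↦ D
    D ↦ BAD
    B ↦ ADC  (constrained at step 1)

A->AAB, B->ADC, C->D, D->BAD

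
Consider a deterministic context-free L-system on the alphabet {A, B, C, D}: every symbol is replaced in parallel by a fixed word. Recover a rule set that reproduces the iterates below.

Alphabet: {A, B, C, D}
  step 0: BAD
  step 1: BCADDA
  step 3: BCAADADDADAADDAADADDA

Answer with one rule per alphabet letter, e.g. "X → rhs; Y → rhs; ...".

A->AD, B->BC, C->A, D->DA

  step 0 ⇒ step 1: BAD ⇒ BC·AD·DA
    A ↦ AD
    B ↦ BC
    D ↦ DA
    C ↦ A  (constrained at step 1)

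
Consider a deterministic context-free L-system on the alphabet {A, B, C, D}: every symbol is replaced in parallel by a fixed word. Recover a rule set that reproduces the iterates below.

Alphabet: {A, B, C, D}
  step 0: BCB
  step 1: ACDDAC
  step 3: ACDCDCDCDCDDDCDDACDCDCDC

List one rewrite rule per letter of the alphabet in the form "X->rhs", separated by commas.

  step 0 ⇒ step 1: BCB ⇒ AC·DD·AC
    B ↦ AC
    C ↦ DD
    A ↦ BD  (constrained at step 1)
    D ↦ DC  (constrained at step 1)

A->BD, B->AC, C->DD, D->DC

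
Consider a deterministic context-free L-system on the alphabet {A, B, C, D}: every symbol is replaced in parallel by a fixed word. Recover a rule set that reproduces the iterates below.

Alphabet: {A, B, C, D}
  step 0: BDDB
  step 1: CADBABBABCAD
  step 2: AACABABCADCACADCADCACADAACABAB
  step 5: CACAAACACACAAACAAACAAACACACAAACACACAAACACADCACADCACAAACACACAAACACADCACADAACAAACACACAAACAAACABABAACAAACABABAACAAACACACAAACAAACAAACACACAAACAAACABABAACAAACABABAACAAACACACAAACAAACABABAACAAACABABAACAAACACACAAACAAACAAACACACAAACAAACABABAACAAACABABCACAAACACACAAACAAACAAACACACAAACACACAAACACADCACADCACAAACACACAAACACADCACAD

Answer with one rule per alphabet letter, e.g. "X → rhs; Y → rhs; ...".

A->CA, B->CAD, C->AA, D->BAB

  step 1 ⇒ step 2: CADBABBABCAD ⇒ AA·CA·BAB·CAD·CA·CAD·CAD·CA·CAD·AA·CA·BAB
    A ↦ CA
    B ↦ CAD
    C ↦ AA
    D ↦ BAB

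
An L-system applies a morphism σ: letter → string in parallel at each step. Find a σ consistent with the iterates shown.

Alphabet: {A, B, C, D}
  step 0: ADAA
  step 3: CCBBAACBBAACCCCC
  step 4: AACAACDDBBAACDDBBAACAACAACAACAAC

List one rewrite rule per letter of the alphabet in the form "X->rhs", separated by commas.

  step 3 ⇒ step 4: CCBBAACBBAACCCCC ⇒ AAC·AAC·D·D·B·B·AAC·D·D·B·B·AAC·AAC·AAC·AAC·AAC
    A ↦ B
    B ↦ D
    C ↦ AAC
    D ↦ CC  (constrained at step 0)

A->B, B->D, C->AAC, D->CC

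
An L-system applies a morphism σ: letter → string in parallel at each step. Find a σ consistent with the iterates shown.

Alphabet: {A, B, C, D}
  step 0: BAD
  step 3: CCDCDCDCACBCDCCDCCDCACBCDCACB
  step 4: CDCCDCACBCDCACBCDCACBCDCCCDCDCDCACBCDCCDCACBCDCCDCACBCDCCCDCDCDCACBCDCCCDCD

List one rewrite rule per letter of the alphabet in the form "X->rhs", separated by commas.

  step 3 ⇒ step 4: CCDCDCDCACBCDCCDCCDCACBCDCACB ⇒ CDC·CDC·ACB·CDC·ACB·CDC·ACB·CDC·C·CDC·D·CDC·ACB·CDC·CDC·ACB·CDC·CDC·ACB·CDC·C·CDC·D·CDC·ACB·CDC·C·CDC·D
    A ↦ C
    B ↦ D
    C ↦ CDC
    D ↦ ACB

A->C, B->D, C->CDC, D->ACB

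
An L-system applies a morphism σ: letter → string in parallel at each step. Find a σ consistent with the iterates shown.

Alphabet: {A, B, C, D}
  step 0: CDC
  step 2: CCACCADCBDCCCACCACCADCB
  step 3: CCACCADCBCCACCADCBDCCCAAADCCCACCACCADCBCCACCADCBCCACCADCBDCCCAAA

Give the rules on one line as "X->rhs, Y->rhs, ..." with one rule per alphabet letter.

A->DCB, B->AA, C->CCA, D->DC

  step 2 ⇒ step 3: CCACCADCBDCCCACCACCADCB ⇒ CCA·CCA·DCB·CCA·CCA·DCB·DC·CCA·AA·DC·CCA·CCA·CCA·DCB·CCA·CCA·DCB·CCA·CCA·DCB·DC·CCA·AA
    A ↦ DCB
    B ↦ AA
    C ↦ CCA
    D ↦ DC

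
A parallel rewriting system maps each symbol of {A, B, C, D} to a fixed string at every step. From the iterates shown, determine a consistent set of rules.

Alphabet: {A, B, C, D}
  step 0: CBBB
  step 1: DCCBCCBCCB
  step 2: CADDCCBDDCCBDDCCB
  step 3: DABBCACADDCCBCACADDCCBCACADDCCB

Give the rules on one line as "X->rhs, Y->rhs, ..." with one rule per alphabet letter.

A->ABB, B->CCB, C->D, D->CA

  step 2 ⇒ step 3: CADDCCBDDCCBDDCCB ⇒ D·ABB·CA·CA·D·D·CCB·CA·CA·D·D·CCB·CA·CA·D·D·CCB
    A ↦ ABB
    B ↦ CCB
    C ↦ D
    D ↦ CA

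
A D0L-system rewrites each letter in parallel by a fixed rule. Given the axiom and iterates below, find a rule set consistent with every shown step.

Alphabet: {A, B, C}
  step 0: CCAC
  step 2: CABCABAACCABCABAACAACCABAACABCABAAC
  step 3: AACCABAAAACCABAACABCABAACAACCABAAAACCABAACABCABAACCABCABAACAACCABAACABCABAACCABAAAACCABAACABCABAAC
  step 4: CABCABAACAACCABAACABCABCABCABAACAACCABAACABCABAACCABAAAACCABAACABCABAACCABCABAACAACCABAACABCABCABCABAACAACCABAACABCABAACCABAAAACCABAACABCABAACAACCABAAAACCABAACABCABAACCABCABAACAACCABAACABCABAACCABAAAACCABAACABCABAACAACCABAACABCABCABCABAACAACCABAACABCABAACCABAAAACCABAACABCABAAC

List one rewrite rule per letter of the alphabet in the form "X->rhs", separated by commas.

A->CAB, B->AA, C->AAC

  step 3 ⇒ step 4: AACCABAAAACCABAACABCABAACAACCABAAAACCABAACABCABAACCABCABAACAACCABAACABCABAACCABAAAACCABAACABCABAAC ⇒ CAB·CAB·AAC·AAC·CAB·AA·CAB·CAB·CAB·CAB·AAC·AAC·CAB·AA·CAB·CAB·AAC·CAB·AA·AAC·CAB·AA·CAB·CAB·AAC·CAB·CAB·AAC·AAC·CAB·AA·CAB·CAB·CAB·CAB·AAC·AAC·CAB·AA·CAB·CAB·AAC·CAB·AA·AAC·CAB·AA·CAB·CAB·AAC·AAC·CAB·AA·AAC·CAB·AA·CAB·CAB·AAC·CAB·CAB·AAC·AAC·CAB·AA·CAB·CAB·AAC·CAB·AA·AAC·CAB·AA·CAB·CAB·AAC·AAC·CAB·AA·CAB·CAB·CAB·CAB·AAC·AAC·CAB·AA·CAB·CAB·AAC·CAB·AA·AAC·CAB·AA·CAB·CAB·AAC
    A ↦ CAB
    B ↦ AA
    C ↦ AAC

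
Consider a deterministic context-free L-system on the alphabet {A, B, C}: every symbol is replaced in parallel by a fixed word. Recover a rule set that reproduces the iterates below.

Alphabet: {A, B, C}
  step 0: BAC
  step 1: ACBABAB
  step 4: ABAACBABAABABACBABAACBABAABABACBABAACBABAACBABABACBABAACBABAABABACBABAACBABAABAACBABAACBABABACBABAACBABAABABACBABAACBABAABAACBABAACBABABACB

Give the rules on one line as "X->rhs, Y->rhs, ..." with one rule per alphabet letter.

A->ABA, B->ACB, C->B

  step 0 ⇒ step 1: BAC ⇒ ACB·ABA·B
    A ↦ ABA
    B ↦ ACB
    C ↦ B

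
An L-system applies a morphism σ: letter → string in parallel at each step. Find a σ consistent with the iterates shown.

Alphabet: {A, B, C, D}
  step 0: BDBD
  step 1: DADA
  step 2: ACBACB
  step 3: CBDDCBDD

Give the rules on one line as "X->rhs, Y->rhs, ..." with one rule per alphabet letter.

  step 2 ⇒ step 3: ACBACB ⇒ CB·D·D·CB·D·D
    A ↦ CB
    B ↦ D
    C ↦ D
  step 0 ⇒ step 1: BDBD ⇒ D·A·D·A
    D ↦ A

A->CB, B->D, C->D, D->A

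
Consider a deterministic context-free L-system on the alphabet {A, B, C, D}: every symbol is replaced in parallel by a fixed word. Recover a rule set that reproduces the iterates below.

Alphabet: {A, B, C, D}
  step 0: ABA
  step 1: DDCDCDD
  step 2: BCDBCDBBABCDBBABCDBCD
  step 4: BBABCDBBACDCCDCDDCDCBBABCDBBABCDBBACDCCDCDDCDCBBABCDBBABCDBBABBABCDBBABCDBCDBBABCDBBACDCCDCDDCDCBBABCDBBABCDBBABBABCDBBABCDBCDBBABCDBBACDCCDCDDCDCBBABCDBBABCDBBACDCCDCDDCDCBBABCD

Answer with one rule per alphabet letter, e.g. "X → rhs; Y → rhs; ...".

A->DD, B->CDC, C->BBA, D->BCD

  step 1 ⇒ step 2: DDCDCDD ⇒ BCD·BCD·BBA·BCD·BBA·BCD·BCD
    C ↦ BBA
    D ↦ BCD
  step 0 ⇒ step 1: ABA ⇒ DD·CDC·DD
    A ↦ DD
  step 0 ⇒ step 1: ABA ⇒ DD·CDC·DD
    B ↦ CDC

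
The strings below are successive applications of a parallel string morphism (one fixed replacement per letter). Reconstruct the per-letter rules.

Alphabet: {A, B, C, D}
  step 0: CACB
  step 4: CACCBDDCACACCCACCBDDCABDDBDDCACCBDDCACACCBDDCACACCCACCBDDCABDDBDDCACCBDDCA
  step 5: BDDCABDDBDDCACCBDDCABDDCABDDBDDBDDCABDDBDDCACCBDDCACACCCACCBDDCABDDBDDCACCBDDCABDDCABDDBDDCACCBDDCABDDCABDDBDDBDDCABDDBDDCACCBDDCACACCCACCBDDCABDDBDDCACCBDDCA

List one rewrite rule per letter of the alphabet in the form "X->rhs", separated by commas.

A->CA, B->CA, C->BDD, D->C

  step 4 ⇒ step 5: CACCBDDCACACCCACCBDDCABDDBDDCACCBDDCACACCBDDCACACCCACCBDDCABDDBDDCACCBDDCA ⇒ BDD·CA·BDD·BDD·CA·C·C·BDD·CA·BDD·CA·BDD·BDD·BDD·CA·BDD·BDD·CA·C·C·BDD·CA·CA·C·C·CA·C·C·BDD·CA·BDD·BDD·CA·C·C·BDD·CA·BDD·CA·BDD·BDD·CA·C·C·BDD·CA·BDD·CA·BDD·BDD·BDD·CA·BDD·BDD·CA·C·C·BDD·CA·CA·C·C·CA·C·C·BDD·CA·BDD·BDD·CA·C·C·BDD·CA
    A ↦ CA
    B ↦ CA
    C ↦ BDD
    D ↦ C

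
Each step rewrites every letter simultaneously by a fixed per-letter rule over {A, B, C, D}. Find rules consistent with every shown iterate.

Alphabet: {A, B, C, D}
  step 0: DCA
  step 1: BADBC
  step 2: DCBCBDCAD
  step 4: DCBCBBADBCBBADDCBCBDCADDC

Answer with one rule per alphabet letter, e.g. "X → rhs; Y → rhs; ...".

A->BC, B->DC, C->AD, D->B

  step 1 ⇒ step 2: BADBC ⇒ DC·BC·B·DC·AD
    A ↦ BC
    B ↦ DC
    C ↦ AD
    D ↦ B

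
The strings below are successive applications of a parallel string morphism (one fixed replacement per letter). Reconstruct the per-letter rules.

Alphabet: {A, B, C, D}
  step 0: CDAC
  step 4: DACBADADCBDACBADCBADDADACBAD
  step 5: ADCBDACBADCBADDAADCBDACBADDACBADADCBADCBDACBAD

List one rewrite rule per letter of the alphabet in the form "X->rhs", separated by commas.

  step 4 ⇒ step 5: DACBADADCBDACBADCBADDADACBAD ⇒ AD·CB·D·A·CB·AD·CB·AD·D·A·AD·CB·D·A·CB·AD·D·A·CB·AD·AD·CB·AD·CB·D·A·CB·AD
    A ↦ CB
    B ↦ A
    C ↦ D
    D ↦ AD

A->CB, B->A, C->D, D->AD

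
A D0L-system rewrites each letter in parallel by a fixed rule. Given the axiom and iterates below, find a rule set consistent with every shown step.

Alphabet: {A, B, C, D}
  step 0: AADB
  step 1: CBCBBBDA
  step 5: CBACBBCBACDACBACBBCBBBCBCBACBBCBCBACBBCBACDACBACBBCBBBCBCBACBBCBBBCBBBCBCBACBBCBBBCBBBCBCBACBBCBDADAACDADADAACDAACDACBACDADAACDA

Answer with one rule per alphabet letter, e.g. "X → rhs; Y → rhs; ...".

A->CB, B->DA, C->AC, D->BB

  step 0 ⇒ step 1: AADB ⇒ CB·CB·BB·DA
    A ↦ CB
    B ↦ DA
    D ↦ BB
    C ↦ AC  (constrained at step 1)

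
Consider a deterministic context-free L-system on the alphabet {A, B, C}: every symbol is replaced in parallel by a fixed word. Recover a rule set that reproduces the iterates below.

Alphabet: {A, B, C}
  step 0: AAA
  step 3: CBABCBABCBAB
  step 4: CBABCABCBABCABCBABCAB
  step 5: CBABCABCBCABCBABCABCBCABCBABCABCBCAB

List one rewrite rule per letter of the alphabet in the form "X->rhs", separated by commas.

  step 4 ⇒ step 5: CBABCABCBABCABCBABCAB ⇒ CB·AB·C·AB·CB·C·AB·CB·AB·C·AB·CB·C·AB·CB·AB·C·AB·CB·C·AB
    A ↦ C
    B ↦ AB
    C ↦ CB

A->C, B->AB, C->CB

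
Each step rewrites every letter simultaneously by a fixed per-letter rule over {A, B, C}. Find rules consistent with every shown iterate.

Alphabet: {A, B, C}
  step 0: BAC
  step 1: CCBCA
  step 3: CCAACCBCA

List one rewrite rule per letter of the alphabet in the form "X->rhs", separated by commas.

A->C, B->CCB, C->A

  step 0 ⇒ step 1: BAC ⇒ CCB·C·A
    A ↦ C
    B ↦ CCB
    C ↦ A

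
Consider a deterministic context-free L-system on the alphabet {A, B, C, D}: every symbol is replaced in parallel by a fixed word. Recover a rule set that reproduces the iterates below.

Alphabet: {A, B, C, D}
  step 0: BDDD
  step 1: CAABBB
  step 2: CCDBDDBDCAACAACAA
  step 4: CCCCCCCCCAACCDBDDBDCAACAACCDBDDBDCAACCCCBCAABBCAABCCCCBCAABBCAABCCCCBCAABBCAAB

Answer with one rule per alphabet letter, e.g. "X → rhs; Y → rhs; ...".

  step 1 ⇒ step 2: CAABBB ⇒ CC·DBD·DBD·CAA·CAA·CAA
    A ↦ DBD
    B ↦ CAA
    C ↦ CC
  step 0 ⇒ step 1: BDDD ⇒ CAA·B·B·B
    D ↦ B

A->DBD, B->CAA, C->CC, D->B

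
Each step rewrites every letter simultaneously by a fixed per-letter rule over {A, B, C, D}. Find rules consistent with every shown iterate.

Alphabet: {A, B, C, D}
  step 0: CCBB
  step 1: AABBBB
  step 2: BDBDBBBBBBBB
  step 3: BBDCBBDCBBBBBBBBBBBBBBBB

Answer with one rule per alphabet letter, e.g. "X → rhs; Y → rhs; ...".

A->BD, B->BB, C->A, D->DC

  step 2 ⇒ step 3: BDBDBBBBBBBB ⇒ BB·DC·BB·DC·BB·BB·BB·BB·BB·BB·BB·BB
    B ↦ BB
    D ↦ DC
  step 1 ⇒ step 2: AABBBB ⇒ BD·BD·BB·BB·BB·BB
    A ↦ BD
  step 0 ⇒ step 1: CCBB ⇒ A·A·BB·BB
    C ↦ A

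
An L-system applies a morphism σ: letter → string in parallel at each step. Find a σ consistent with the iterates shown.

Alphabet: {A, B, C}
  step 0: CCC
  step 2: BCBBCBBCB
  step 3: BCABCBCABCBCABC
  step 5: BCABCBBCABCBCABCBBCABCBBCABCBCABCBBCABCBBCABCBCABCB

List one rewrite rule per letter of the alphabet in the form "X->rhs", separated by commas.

  step 2 ⇒ step 3: BCBBCBBCB ⇒ BC·A·BC·BC·A·BC·BC·A·BC
    B ↦ BC
    C ↦ A
    A ↦ BCB  (constrained at step 3)

A->BCB, B->BC, C->A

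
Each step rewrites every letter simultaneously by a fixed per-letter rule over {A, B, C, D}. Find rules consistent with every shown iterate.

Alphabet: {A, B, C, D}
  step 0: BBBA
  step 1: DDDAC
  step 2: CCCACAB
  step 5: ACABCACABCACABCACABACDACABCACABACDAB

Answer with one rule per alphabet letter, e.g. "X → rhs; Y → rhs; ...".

A->AC, B->D, C->AB, D->C

  step 1 ⇒ step 2: DDDAC ⇒ C·C·C·AC·AB
    A ↦ AC
    C ↦ AB
    D ↦ C
  step 0 ⇒ step 1: BBBA ⇒ D·D·D·AC
    B ↦ D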